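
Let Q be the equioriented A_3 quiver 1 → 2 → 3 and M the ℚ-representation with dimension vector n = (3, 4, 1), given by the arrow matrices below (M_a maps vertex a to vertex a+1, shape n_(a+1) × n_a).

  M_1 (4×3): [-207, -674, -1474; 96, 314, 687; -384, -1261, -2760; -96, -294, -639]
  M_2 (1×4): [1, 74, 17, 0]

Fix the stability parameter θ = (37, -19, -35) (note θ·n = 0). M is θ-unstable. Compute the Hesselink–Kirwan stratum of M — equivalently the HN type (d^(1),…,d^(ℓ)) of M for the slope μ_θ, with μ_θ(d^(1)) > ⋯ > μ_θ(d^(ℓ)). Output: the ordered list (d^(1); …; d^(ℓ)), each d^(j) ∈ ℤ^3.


Via rank(M_{q-1}∘⋯∘M_p): M ≅ I[1,2]^2, I[1,3], I[2,2].
μ_θ-semistable layers: μ^(1)=9; μ^(2)=-17/3; μ^(3)=-19

((2, 2, 0); (1, 1, 1); (0, 1, 0))


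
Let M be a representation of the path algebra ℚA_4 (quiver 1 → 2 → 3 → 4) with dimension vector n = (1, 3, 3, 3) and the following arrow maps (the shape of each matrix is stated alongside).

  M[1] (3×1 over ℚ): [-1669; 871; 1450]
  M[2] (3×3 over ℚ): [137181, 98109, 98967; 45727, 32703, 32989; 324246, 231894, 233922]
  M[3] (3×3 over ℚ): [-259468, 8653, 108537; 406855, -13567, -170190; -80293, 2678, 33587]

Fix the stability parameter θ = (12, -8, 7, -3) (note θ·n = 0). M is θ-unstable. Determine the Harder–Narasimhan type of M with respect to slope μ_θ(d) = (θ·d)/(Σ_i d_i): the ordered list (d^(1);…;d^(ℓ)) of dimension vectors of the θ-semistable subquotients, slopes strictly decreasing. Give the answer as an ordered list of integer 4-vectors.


Barcode: M ≅ I[1,2], I[2,2], I[2,4], I[3,3], I[3,4], I[4,4]. HN layers by μ_θ (4 steps, strictly decreasing):
  μ^(1)=7; μ^(2)=2; μ^(3)=-3; μ^(4)=-8

((0, 0, 1, 0); (1, 1, 2, 2); (0, 0, 0, 1); (0, 2, 0, 0))


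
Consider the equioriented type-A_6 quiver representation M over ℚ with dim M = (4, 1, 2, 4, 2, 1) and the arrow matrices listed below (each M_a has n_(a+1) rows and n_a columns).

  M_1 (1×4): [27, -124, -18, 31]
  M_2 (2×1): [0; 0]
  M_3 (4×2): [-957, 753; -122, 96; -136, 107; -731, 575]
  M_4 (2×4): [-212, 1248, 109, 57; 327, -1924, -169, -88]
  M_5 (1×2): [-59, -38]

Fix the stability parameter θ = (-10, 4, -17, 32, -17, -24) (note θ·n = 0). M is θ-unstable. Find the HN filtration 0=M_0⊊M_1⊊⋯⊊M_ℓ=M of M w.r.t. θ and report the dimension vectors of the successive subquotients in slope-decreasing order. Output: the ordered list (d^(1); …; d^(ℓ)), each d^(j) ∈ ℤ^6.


Barcode: M ≅ I[1,1]^3, I[1,2], I[3,5], I[3,6], I[4,4]^2. HN layers by μ_θ (6 steps, strictly decreasing):
  μ^(1)=32; μ^(2)=15/2; μ^(3)=4; μ^(4)=-3; μ^(5)=-10; μ^(6)=-17

((0, 0, 0, 2, 0, 0); (0, 0, 0, 1, 1, 0); (0, 1, 0, 0, 0, 0); (0, 0, 0, 1, 1, 1); (4, 0, 0, 0, 0, 0); (0, 0, 2, 0, 0, 0))


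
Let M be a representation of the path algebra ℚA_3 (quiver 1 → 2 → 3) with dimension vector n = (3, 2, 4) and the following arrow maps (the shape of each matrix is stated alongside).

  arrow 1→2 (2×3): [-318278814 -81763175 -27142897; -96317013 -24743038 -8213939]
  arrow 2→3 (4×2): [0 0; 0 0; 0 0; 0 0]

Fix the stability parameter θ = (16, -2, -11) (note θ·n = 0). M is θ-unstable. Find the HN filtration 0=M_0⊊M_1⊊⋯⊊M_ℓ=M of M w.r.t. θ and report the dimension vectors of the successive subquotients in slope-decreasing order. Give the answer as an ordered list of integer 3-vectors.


Barcode: M ≅ I[1,1], I[1,2]^2, I[3,3]^4. HN layers by μ_θ (3 steps, strictly decreasing):
  μ^(1)=16; μ^(2)=7; μ^(3)=-11

((1, 0, 0); (2, 2, 0); (0, 0, 4))


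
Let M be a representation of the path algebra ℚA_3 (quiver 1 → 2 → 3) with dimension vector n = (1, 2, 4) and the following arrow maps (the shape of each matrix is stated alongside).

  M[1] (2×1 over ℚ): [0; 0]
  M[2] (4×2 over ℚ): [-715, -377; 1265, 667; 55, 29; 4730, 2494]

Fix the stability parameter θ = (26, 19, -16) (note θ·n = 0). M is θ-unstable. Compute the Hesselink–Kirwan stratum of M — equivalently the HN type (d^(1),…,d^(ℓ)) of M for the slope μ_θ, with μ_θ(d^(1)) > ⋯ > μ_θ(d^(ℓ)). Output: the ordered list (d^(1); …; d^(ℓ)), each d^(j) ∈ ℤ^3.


Barcode: M ≅ I[1,1], I[2,2], I[2,3], I[3,3]^3. HN layers by μ_θ (4 steps, strictly decreasing):
  μ^(1)=26; μ^(2)=19; μ^(3)=3/2; μ^(4)=-16

((1, 0, 0); (0, 1, 0); (0, 1, 1); (0, 0, 3))


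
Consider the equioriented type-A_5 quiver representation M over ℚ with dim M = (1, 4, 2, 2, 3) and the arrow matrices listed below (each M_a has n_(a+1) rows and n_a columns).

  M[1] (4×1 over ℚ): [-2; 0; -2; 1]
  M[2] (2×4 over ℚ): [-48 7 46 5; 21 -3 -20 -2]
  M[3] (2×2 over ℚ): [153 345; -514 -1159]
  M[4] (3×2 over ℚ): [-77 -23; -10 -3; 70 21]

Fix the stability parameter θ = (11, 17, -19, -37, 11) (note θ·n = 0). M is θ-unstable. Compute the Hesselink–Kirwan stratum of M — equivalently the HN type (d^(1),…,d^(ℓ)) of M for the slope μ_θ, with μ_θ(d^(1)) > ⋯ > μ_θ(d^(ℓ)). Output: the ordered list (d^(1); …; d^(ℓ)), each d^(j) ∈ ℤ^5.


Interval decomposition of M: I[1,5], I[2,2]^2, I[2,5], I[5,5].
HN type (ℓ=4): μ^(1)=17; μ^(2)=11; μ^(3)=-7; μ^(4)=-13

((0, 2, 0, 0, 0); (0, 0, 0, 0, 3); (1, 1, 1, 1, 0); (0, 1, 1, 1, 0))


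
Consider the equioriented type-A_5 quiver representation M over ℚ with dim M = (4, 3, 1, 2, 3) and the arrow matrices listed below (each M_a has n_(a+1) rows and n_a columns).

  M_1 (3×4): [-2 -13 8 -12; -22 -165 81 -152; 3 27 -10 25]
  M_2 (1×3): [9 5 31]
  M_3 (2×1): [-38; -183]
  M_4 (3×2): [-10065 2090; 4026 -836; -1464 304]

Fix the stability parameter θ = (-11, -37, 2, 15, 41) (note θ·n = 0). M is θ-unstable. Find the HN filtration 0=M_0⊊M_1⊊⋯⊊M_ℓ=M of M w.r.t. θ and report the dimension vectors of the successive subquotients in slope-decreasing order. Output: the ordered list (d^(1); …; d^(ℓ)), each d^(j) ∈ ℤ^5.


Via rank(M_{q-1}∘⋯∘M_p): M ≅ I[1,1], I[1,2]^2, I[1,4], I[4,5], I[5,5]^2.
μ_θ-semistable layers: μ^(1)=41; μ^(2)=15; μ^(3)=2; μ^(4)=-11; μ^(5)=-24

((0, 0, 0, 0, 3); (0, 0, 0, 2, 0); (0, 0, 1, 0, 0); (1, 0, 0, 0, 0); (3, 3, 0, 0, 0))


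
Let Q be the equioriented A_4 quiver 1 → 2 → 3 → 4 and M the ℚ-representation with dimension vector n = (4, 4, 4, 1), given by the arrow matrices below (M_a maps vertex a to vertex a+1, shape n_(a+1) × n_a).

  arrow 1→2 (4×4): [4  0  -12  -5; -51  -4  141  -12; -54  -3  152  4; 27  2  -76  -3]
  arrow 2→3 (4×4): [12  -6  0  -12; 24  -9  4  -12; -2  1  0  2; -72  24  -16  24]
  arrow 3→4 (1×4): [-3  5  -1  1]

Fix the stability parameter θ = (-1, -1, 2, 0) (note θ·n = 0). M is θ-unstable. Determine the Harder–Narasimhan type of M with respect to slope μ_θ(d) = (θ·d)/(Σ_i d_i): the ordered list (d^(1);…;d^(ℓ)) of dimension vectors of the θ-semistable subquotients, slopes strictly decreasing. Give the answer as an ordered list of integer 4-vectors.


Interval decomposition of M: I[1,2]^2, I[1,3], I[1,4], I[3,3]^2.
HN type (ℓ=3): μ^(1)=2; μ^(2)=1; μ^(3)=-1

((0, 0, 3, 0); (0, 0, 1, 1); (4, 4, 0, 0))


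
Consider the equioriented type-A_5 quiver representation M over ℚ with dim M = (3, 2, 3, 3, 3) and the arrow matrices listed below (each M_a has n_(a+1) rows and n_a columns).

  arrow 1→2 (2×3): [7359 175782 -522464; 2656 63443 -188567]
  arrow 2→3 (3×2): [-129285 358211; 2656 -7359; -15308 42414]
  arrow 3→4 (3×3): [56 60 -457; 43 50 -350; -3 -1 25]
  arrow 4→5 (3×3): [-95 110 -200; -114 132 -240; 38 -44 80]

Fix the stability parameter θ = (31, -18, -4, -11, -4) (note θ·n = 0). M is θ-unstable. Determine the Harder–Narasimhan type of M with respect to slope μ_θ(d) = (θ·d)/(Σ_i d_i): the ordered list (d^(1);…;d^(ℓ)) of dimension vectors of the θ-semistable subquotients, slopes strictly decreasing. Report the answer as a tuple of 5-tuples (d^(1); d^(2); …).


Interval decomposition of M: I[1,1], I[1,4], I[1,5], I[3,4], I[5,5]^2.
HN type (ℓ=5): μ^(1)=31; μ^(2)=-1/2; μ^(3)=-6/5; μ^(4)=-4; μ^(5)=-15/2

((1, 0, 0, 0, 0); (1, 1, 1, 1, 0); (1, 1, 1, 1, 1); (0, 0, 0, 0, 2); (0, 0, 1, 1, 0))


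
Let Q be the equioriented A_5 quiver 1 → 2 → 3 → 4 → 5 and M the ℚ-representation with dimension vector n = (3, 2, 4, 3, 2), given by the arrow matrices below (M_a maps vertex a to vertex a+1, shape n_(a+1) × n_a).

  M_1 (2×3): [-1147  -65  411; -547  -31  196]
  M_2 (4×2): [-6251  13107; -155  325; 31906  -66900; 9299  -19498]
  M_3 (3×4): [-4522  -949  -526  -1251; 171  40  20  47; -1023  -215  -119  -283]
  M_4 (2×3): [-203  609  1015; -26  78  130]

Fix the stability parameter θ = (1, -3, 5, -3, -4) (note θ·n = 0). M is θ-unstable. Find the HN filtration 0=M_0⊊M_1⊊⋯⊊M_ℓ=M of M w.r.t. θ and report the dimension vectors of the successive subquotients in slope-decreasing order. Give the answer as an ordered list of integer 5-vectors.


Interval decomposition of M: I[1,1], I[1,4], I[1,5], I[3,3], I[3,4], I[5,5].
HN type (ℓ=5): μ^(1)=5; μ^(2)=1; μ^(3)=-2/3; μ^(4)=-1; μ^(5)=-4

((0, 0, 1, 0, 0); (1, 0, 2, 2, 0); (0, 0, 1, 1, 1); (2, 2, 0, 0, 0); (0, 0, 0, 0, 1))


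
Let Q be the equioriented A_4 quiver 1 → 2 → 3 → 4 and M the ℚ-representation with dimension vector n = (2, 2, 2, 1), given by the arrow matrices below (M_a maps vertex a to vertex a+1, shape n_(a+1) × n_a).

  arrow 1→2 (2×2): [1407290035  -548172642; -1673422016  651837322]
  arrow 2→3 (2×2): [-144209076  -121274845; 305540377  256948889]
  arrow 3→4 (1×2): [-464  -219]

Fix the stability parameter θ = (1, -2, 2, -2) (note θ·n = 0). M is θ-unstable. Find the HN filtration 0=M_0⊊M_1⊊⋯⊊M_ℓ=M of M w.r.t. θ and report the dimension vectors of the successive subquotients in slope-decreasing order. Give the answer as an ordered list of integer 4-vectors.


Interval decomposition of M: I[1,3], I[1,4].
HN type (ℓ=3): μ^(1)=2; μ^(2)=0; μ^(3)=-1/2

((0, 0, 1, 0); (0, 0, 1, 1); (2, 2, 0, 0))


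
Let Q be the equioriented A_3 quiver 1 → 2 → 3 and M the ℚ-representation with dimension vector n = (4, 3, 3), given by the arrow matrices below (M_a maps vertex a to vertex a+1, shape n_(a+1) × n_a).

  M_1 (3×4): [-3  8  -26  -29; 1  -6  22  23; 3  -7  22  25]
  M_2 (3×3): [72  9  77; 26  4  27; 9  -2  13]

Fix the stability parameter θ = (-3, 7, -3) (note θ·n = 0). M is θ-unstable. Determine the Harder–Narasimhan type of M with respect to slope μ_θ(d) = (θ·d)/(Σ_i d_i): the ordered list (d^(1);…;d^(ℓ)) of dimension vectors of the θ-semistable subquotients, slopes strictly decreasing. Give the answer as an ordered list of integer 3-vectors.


Interval decomposition of M: I[1,1]^2, I[1,3]^2, I[2,3].
HN type (ℓ=2): μ^(1)=2; μ^(2)=-3

((0, 3, 3); (4, 0, 0))


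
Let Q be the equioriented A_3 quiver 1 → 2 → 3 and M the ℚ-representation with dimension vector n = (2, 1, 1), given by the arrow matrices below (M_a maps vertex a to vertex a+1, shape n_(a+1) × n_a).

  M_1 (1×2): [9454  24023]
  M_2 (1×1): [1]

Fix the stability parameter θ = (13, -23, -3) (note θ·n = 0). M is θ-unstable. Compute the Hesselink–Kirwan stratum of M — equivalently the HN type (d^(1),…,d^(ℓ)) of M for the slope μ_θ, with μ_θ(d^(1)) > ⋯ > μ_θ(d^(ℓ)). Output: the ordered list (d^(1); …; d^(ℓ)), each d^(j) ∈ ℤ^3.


Barcode: M ≅ I[1,1], I[1,3]. HN layers by μ_θ (3 steps, strictly decreasing):
  μ^(1)=13; μ^(2)=-3; μ^(3)=-5

((1, 0, 0); (0, 0, 1); (1, 1, 0))


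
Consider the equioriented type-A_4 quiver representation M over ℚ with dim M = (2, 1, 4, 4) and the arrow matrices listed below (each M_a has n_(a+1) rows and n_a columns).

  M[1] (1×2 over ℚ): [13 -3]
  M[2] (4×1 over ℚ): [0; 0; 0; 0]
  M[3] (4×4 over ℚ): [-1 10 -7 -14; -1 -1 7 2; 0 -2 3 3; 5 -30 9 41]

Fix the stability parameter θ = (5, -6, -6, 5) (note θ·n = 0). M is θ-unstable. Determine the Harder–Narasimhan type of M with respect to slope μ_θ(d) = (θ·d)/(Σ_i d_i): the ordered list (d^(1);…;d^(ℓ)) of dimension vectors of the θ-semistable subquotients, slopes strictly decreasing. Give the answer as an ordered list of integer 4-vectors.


Barcode: M ≅ I[1,1], I[1,2], I[3,4]^4. HN layers by μ_θ (3 steps, strictly decreasing):
  μ^(1)=5; μ^(2)=-1/2; μ^(3)=-6

((1, 0, 0, 4); (1, 1, 0, 0); (0, 0, 4, 0))


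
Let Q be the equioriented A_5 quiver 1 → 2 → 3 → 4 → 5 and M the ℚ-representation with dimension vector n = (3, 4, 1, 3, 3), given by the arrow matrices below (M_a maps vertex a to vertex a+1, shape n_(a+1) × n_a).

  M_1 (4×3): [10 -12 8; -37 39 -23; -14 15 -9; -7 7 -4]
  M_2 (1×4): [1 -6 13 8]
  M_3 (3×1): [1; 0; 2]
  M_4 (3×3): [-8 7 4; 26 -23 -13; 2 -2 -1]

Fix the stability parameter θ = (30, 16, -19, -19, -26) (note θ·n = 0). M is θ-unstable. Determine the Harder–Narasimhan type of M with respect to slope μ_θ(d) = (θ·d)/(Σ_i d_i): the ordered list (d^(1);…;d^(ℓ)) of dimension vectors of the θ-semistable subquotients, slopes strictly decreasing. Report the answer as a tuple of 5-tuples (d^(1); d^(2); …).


Interval decomposition of M: I[1,2]^2, I[1,4], I[2,2], I[4,5]^2, I[5,5].
HN type (ℓ=5): μ^(1)=23; μ^(2)=16; μ^(3)=2; μ^(4)=-45/2; μ^(5)=-26

((2, 2, 0, 0, 0); (0, 1, 0, 0, 0); (1, 1, 1, 1, 0); (0, 0, 0, 2, 2); (0, 0, 0, 0, 1))


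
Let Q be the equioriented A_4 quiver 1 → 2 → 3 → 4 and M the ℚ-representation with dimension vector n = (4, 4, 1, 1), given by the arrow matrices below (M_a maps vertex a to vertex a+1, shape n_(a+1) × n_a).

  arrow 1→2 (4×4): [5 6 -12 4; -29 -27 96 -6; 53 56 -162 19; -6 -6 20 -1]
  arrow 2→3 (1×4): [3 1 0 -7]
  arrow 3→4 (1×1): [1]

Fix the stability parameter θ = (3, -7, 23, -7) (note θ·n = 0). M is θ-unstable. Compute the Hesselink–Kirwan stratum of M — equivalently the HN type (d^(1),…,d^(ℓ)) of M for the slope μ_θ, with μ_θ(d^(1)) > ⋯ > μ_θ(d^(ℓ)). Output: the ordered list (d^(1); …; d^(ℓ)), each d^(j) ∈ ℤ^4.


Barcode: M ≅ I[1,2]^3, I[1,4]. HN layers by μ_θ (2 steps, strictly decreasing):
  μ^(1)=8; μ^(2)=-2

((0, 0, 1, 1); (4, 4, 0, 0))


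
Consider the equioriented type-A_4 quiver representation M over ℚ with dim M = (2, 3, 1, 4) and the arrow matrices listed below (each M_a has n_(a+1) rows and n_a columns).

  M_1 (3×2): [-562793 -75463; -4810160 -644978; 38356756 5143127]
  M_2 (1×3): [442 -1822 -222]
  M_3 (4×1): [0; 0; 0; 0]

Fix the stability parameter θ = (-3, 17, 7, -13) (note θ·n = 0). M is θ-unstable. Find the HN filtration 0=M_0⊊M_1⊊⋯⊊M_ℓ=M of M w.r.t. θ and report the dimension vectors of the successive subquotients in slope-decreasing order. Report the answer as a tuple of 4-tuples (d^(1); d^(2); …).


Interval decomposition of M: I[1,2], I[1,3], I[2,2], I[4,4]^4.
HN type (ℓ=4): μ^(1)=17; μ^(2)=12; μ^(3)=-3; μ^(4)=-13

((0, 2, 0, 0); (0, 1, 1, 0); (2, 0, 0, 0); (0, 0, 0, 4))


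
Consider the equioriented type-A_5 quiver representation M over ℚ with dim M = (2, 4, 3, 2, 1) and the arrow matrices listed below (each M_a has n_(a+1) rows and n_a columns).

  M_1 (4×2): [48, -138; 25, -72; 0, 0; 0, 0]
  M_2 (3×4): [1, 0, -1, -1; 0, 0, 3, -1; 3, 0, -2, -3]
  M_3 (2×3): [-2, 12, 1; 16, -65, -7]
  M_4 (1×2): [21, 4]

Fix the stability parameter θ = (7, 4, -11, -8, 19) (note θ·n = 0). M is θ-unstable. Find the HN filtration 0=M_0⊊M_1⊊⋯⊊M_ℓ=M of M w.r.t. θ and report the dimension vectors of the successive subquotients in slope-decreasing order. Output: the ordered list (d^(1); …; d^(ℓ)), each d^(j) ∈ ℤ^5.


Barcode: M ≅ I[1,2], I[1,5], I[2,3], I[2,4]. HN layers by μ_θ (5 steps, strictly decreasing):
  μ^(1)=19; μ^(2)=11/2; μ^(3)=-2; μ^(4)=-7/2; μ^(5)=-5

((0, 0, 0, 0, 1); (1, 1, 0, 0, 0); (1, 1, 1, 1, 0); (0, 1, 1, 0, 0); (0, 1, 1, 1, 0))


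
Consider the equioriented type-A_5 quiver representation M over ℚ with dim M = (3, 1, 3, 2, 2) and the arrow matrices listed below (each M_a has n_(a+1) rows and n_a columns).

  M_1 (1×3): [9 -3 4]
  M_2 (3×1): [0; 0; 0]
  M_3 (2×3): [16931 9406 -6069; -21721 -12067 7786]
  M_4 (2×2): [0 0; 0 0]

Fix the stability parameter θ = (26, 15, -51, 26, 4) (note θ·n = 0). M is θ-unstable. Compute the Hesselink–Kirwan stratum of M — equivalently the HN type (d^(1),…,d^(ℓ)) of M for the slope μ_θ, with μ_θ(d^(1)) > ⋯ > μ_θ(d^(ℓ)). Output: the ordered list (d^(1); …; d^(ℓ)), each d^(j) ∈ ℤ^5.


Interval decomposition of M: I[1,1]^2, I[1,2], I[3,3], I[3,4]^2, I[5,5]^2.
HN type (ℓ=4): μ^(1)=26; μ^(2)=41/2; μ^(3)=4; μ^(4)=-51

((2, 0, 0, 2, 0); (1, 1, 0, 0, 0); (0, 0, 0, 0, 2); (0, 0, 3, 0, 0))


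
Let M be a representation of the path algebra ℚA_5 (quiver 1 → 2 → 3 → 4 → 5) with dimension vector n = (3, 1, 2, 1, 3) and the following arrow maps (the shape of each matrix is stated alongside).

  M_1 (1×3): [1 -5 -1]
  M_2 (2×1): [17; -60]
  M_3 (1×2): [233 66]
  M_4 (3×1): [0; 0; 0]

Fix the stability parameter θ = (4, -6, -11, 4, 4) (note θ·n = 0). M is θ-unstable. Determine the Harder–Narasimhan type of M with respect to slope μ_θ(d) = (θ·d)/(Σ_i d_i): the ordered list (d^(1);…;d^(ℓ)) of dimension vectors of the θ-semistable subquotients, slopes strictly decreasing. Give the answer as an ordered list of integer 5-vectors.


Via rank(M_{q-1}∘⋯∘M_p): M ≅ I[1,1]^2, I[1,4], I[3,3], I[5,5]^3.
μ_θ-semistable layers: μ^(1)=4; μ^(2)=-13/3; μ^(3)=-11

((2, 0, 0, 1, 3); (1, 1, 1, 0, 0); (0, 0, 1, 0, 0))


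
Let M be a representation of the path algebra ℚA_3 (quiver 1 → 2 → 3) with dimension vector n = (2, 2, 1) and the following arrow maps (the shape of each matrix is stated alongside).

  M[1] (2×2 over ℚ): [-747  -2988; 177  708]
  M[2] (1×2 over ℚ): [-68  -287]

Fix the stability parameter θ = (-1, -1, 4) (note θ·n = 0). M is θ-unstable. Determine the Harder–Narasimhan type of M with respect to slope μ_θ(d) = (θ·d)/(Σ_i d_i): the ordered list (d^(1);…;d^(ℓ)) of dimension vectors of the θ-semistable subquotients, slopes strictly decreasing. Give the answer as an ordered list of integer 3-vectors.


Interval decomposition of M: I[1,1], I[1,3], I[2,2].
HN type (ℓ=2): μ^(1)=4; μ^(2)=-1

((0, 0, 1); (2, 2, 0))


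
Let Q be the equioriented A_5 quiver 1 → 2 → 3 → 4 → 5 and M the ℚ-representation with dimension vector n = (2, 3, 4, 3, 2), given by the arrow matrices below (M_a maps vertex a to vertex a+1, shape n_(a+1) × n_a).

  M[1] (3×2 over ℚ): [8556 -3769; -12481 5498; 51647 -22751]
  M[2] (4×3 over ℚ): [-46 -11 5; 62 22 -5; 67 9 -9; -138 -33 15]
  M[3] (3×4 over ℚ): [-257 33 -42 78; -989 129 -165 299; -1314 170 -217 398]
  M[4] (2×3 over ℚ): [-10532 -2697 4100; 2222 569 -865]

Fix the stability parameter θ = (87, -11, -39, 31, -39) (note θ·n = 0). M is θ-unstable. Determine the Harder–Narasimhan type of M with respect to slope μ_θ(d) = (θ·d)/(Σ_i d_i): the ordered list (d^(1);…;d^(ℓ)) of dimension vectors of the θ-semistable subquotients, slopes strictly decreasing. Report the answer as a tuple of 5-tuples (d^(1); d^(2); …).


Interval decomposition of M: I[1,4], I[1,5], I[2,5], I[3,3].
HN type (ℓ=6): μ^(1)=31; μ^(2)=37/3; μ^(3)=29/5; μ^(4)=-4; μ^(5)=-25; μ^(6)=-39

((0, 0, 0, 1, 0); (1, 1, 1, 0, 0); (1, 1, 1, 1, 1); (0, 0, 0, 1, 1); (0, 1, 1, 0, 0); (0, 0, 1, 0, 0))


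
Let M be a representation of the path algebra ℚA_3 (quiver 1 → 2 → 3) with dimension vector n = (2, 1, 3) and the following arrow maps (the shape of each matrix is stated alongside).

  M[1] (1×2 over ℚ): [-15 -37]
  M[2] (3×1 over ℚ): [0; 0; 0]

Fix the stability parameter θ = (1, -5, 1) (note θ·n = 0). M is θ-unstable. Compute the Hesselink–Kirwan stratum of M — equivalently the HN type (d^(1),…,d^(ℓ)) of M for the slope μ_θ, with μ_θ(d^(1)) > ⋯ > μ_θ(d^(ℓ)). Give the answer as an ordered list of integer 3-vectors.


Barcode: M ≅ I[1,1], I[1,2], I[3,3]^3. HN layers by μ_θ (2 steps, strictly decreasing):
  μ^(1)=1; μ^(2)=-2

((1, 0, 3); (1, 1, 0))


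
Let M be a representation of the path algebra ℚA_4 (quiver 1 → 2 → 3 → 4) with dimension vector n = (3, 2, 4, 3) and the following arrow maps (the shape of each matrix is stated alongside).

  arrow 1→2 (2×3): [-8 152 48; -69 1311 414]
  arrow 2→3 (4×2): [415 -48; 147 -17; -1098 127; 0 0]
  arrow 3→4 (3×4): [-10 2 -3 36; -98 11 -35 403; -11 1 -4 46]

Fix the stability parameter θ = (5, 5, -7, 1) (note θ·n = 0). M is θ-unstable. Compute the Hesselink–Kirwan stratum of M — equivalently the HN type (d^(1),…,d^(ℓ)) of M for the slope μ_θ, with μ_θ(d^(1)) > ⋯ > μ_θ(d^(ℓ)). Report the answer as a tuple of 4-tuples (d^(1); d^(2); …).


Interval decomposition of M: I[1,1]^2, I[1,4], I[2,4], I[3,3], I[3,4].
HN type (ℓ=4): μ^(1)=5; μ^(2)=1; μ^(3)=-1; μ^(4)=-7

((2, 0, 0, 0); (1, 1, 1, 3); (0, 1, 1, 0); (0, 0, 2, 0))


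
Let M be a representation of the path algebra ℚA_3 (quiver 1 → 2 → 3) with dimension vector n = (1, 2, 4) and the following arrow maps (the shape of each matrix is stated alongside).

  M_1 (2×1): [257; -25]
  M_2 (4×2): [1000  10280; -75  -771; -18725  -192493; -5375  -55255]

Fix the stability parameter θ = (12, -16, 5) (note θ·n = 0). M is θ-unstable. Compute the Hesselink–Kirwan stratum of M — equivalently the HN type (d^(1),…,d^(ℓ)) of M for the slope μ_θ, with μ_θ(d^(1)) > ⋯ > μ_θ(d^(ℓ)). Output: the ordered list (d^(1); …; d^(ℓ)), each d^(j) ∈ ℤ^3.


Via rank(M_{q-1}∘⋯∘M_p): M ≅ I[1,2], I[2,3], I[3,3]^3.
μ_θ-semistable layers: μ^(1)=5; μ^(2)=-2; μ^(3)=-16

((0, 0, 4); (1, 1, 0); (0, 1, 0))


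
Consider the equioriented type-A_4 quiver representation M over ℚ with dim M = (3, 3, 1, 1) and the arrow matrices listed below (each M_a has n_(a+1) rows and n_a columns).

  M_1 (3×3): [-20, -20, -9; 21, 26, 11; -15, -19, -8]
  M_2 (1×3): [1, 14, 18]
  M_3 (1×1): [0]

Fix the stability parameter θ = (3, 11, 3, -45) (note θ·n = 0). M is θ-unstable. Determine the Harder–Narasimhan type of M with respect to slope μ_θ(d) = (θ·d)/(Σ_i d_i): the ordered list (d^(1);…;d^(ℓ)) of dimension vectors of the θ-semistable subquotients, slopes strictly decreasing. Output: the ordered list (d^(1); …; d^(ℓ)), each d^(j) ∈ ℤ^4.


Via rank(M_{q-1}∘⋯∘M_p): M ≅ I[1,2]^2, I[1,3], I[4,4].
μ_θ-semistable layers: μ^(1)=11; μ^(2)=7; μ^(3)=3; μ^(4)=-45

((0, 2, 0, 0); (0, 1, 1, 0); (3, 0, 0, 0); (0, 0, 0, 1))


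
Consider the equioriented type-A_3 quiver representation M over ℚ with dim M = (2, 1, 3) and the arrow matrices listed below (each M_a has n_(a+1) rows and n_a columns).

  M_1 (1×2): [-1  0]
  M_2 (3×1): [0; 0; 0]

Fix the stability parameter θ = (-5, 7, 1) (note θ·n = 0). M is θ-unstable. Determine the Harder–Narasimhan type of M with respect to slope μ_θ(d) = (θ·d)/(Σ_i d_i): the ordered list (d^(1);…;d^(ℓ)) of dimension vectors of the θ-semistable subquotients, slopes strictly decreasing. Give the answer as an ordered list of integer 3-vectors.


Interval decomposition of M: I[1,1], I[1,2], I[3,3]^3.
HN type (ℓ=3): μ^(1)=7; μ^(2)=1; μ^(3)=-5

((0, 1, 0); (0, 0, 3); (2, 0, 0))


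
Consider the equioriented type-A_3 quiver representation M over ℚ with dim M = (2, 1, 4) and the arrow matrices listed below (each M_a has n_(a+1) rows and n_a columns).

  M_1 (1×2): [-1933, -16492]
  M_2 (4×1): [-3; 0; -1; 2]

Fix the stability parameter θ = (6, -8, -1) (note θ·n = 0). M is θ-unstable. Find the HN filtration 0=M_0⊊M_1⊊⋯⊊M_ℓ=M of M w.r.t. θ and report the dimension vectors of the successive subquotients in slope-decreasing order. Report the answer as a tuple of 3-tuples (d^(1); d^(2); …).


Barcode: M ≅ I[1,1], I[1,3], I[3,3]^3. HN layers by μ_θ (2 steps, strictly decreasing):
  μ^(1)=6; μ^(2)=-1

((1, 0, 0); (1, 1, 4))


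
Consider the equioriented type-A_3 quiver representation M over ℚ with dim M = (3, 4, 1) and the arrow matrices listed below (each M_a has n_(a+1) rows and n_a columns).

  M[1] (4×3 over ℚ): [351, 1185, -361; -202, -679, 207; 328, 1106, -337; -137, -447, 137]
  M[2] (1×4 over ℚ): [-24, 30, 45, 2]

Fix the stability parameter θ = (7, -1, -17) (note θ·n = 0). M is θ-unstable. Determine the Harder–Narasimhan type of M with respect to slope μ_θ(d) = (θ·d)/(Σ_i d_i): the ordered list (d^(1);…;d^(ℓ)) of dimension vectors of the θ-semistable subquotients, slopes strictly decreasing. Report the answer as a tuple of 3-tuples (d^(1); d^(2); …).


Via rank(M_{q-1}∘⋯∘M_p): M ≅ I[1,2]^2, I[1,3], I[2,2].
μ_θ-semistable layers: μ^(1)=3; μ^(2)=-1; μ^(3)=-11/3

((2, 2, 0); (0, 1, 0); (1, 1, 1))


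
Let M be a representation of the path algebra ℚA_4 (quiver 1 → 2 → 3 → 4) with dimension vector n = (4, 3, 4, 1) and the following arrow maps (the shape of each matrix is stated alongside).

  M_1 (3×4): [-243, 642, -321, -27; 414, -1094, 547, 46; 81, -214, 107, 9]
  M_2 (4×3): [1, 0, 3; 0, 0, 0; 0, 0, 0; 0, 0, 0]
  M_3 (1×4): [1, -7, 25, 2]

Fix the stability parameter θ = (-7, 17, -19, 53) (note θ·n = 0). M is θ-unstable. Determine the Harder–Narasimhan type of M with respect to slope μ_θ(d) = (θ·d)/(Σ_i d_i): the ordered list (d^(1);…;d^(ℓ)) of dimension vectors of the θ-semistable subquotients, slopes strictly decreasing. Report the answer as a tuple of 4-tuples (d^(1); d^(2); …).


Barcode: M ≅ I[1,1]^2, I[1,2]^2, I[2,4], I[3,3]^3. HN layers by μ_θ (5 steps, strictly decreasing):
  μ^(1)=53; μ^(2)=17; μ^(3)=-1; μ^(4)=-7; μ^(5)=-19

((0, 0, 0, 1); (0, 2, 0, 0); (0, 1, 1, 0); (4, 0, 0, 0); (0, 0, 3, 0))


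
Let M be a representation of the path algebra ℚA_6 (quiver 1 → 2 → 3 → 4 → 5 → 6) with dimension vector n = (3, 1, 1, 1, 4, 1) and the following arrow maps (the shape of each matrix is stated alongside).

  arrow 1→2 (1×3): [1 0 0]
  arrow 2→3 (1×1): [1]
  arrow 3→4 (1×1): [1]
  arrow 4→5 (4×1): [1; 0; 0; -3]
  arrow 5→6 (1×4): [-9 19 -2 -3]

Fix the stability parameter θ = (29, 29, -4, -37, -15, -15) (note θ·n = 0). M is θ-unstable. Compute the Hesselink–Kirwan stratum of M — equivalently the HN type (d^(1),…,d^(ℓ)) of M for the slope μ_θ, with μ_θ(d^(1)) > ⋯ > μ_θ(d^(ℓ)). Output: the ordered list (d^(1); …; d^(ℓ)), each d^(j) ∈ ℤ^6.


Barcode: M ≅ I[1,1]^2, I[1,5], I[5,5]^2, I[5,6]. HN layers by μ_θ (3 steps, strictly decreasing):
  μ^(1)=29; μ^(2)=2/5; μ^(3)=-15

((2, 0, 0, 0, 0, 0); (1, 1, 1, 1, 1, 0); (0, 0, 0, 0, 3, 1))


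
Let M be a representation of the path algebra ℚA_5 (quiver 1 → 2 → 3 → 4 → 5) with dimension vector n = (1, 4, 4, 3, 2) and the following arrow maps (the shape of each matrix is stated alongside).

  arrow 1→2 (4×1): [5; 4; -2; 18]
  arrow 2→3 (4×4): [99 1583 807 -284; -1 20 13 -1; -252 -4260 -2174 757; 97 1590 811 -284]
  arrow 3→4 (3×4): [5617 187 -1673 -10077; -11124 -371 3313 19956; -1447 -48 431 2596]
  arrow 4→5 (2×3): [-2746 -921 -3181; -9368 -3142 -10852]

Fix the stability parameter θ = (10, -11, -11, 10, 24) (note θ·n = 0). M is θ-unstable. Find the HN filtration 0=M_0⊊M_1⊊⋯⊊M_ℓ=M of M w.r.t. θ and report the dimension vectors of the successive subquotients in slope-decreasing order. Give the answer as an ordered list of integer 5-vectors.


Via rank(M_{q-1}∘⋯∘M_p): M ≅ I[1,5], I[2,3], I[2,4], I[2,5].
μ_θ-semistable layers: μ^(1)=24; μ^(2)=10; μ^(3)=-4; μ^(4)=-11

((0, 0, 0, 0, 2); (0, 0, 0, 3, 0); (1, 1, 1, 0, 0); (0, 3, 3, 0, 0))


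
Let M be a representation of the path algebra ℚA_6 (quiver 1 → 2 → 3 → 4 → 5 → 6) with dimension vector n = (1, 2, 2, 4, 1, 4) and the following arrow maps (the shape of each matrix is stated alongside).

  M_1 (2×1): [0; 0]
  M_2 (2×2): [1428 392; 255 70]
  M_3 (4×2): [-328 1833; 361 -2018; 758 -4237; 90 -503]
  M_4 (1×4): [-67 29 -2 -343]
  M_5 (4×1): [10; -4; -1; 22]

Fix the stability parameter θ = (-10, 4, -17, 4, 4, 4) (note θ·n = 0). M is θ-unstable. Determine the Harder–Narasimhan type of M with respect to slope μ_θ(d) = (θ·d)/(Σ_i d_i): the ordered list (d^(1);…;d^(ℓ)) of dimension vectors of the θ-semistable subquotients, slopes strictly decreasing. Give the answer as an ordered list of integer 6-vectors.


Barcode: M ≅ I[1,1], I[2,2], I[2,6], I[3,4], I[4,4]^2, I[6,6]^3. HN layers by μ_θ (4 steps, strictly decreasing):
  μ^(1)=4; μ^(2)=-13/2; μ^(3)=-10; μ^(4)=-17

((0, 1, 0, 4, 1, 4); (0, 1, 1, 0, 0, 0); (1, 0, 0, 0, 0, 0); (0, 0, 1, 0, 0, 0))


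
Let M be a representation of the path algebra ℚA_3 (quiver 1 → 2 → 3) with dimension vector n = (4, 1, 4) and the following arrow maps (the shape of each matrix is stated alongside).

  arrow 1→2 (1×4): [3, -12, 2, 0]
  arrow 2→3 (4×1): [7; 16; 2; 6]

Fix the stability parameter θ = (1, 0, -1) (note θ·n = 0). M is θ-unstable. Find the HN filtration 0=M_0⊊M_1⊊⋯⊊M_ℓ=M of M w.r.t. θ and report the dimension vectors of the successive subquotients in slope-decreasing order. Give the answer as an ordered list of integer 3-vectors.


Barcode: M ≅ I[1,1]^3, I[1,3], I[3,3]^3. HN layers by μ_θ (3 steps, strictly decreasing):
  μ^(1)=1; μ^(2)=0; μ^(3)=-1

((3, 0, 0); (1, 1, 1); (0, 0, 3))


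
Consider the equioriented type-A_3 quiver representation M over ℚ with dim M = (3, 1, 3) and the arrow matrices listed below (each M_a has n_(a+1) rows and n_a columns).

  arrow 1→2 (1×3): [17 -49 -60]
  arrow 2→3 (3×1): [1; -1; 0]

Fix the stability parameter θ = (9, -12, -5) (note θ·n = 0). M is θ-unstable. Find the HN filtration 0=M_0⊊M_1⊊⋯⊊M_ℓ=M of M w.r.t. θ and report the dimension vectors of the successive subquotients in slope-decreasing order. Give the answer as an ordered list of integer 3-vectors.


Via rank(M_{q-1}∘⋯∘M_p): M ≅ I[1,1]^2, I[1,3], I[3,3]^2.
μ_θ-semistable layers: μ^(1)=9; μ^(2)=-8/3; μ^(3)=-5

((2, 0, 0); (1, 1, 1); (0, 0, 2))


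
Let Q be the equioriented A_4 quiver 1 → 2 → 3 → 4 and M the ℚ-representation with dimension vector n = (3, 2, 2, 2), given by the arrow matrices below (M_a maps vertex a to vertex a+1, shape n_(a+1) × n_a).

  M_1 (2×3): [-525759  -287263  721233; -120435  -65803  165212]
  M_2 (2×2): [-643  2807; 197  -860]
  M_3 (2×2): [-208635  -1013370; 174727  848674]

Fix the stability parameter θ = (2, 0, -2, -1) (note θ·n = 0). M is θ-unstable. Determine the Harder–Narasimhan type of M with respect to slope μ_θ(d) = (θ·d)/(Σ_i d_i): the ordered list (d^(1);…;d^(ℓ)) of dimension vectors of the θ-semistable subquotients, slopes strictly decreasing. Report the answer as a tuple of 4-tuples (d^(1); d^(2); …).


Via rank(M_{q-1}∘⋯∘M_p): M ≅ I[1,1], I[1,3], I[1,4], I[4,4].
μ_θ-semistable layers: μ^(1)=2; μ^(2)=0; μ^(3)=-1/4; μ^(4)=-1

((1, 0, 0, 0); (1, 1, 1, 0); (1, 1, 1, 1); (0, 0, 0, 1))


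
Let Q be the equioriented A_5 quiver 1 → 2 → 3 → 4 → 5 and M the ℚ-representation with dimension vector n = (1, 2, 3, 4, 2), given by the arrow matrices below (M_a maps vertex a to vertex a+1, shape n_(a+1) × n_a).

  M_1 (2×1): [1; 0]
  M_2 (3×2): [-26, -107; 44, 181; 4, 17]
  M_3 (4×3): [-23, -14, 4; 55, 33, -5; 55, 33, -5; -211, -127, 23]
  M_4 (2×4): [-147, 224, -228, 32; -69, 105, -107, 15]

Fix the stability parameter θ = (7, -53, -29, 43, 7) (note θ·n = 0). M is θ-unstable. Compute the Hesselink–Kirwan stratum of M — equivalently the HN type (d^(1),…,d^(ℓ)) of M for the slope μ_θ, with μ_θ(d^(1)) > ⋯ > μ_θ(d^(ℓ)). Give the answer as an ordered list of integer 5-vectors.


Barcode: M ≅ I[1,5], I[2,5], I[3,3], I[4,4]^2. HN layers by μ_θ (5 steps, strictly decreasing):
  μ^(1)=43; μ^(2)=25; μ^(3)=-25; μ^(4)=-29; μ^(5)=-53

((0, 0, 0, 2, 0); (0, 0, 0, 2, 2); (1, 1, 1, 0, 0); (0, 0, 2, 0, 0); (0, 1, 0, 0, 0))


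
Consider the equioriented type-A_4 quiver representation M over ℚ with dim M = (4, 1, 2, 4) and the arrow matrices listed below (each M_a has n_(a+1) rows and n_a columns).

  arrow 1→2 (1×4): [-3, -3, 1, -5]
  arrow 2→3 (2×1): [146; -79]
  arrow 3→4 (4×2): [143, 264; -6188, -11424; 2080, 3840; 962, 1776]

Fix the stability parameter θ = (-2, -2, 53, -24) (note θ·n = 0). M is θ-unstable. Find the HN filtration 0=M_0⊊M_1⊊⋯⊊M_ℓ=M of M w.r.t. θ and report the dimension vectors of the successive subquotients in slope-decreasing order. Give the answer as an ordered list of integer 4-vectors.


Interval decomposition of M: I[1,1]^3, I[1,4], I[3,3], I[4,4]^3.
HN type (ℓ=4): μ^(1)=53; μ^(2)=29/2; μ^(3)=-2; μ^(4)=-24

((0, 0, 1, 0); (0, 0, 1, 1); (4, 1, 0, 0); (0, 0, 0, 3))


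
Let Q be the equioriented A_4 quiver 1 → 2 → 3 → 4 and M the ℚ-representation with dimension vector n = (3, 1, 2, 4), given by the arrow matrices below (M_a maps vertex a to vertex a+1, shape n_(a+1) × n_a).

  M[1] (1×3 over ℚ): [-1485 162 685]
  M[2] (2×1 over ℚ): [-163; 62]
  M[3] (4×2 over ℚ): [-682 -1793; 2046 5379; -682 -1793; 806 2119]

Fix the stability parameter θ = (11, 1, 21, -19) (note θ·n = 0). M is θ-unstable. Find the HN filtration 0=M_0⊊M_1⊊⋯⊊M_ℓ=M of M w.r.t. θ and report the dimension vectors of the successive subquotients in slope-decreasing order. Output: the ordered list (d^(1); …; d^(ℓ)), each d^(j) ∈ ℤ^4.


Via rank(M_{q-1}∘⋯∘M_p): M ≅ I[1,1]^2, I[1,3], I[3,4], I[4,4]^3.
μ_θ-semistable layers: μ^(1)=21; μ^(2)=11; μ^(3)=6; μ^(4)=1; μ^(5)=-19

((0, 0, 1, 0); (2, 0, 0, 0); (1, 1, 0, 0); (0, 0, 1, 1); (0, 0, 0, 3))


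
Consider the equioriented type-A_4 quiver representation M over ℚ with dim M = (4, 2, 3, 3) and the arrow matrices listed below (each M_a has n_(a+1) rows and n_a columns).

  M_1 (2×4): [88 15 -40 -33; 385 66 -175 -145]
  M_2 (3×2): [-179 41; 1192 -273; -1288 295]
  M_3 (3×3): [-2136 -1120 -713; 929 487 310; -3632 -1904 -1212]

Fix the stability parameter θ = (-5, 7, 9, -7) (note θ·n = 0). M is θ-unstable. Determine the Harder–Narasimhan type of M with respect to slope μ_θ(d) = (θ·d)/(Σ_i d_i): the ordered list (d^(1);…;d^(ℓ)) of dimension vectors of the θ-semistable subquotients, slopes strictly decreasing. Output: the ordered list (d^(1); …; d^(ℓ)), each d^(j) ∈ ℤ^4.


Barcode: M ≅ I[1,1]^2, I[1,4]^2, I[3,3], I[4,4]. HN layers by μ_θ (4 steps, strictly decreasing):
  μ^(1)=9; μ^(2)=3; μ^(3)=-5; μ^(4)=-7

((0, 0, 1, 0); (0, 2, 2, 2); (4, 0, 0, 0); (0, 0, 0, 1))


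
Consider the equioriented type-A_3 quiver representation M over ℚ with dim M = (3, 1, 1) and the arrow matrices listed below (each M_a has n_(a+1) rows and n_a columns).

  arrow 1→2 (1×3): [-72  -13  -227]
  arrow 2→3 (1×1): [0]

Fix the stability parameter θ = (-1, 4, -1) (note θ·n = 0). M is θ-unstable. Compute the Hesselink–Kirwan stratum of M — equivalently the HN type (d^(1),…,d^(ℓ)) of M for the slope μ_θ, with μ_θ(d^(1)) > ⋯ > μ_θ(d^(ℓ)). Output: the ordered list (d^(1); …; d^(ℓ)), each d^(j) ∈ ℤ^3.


Barcode: M ≅ I[1,1]^2, I[1,2], I[3,3]. HN layers by μ_θ (2 steps, strictly decreasing):
  μ^(1)=4; μ^(2)=-1

((0, 1, 0); (3, 0, 1))


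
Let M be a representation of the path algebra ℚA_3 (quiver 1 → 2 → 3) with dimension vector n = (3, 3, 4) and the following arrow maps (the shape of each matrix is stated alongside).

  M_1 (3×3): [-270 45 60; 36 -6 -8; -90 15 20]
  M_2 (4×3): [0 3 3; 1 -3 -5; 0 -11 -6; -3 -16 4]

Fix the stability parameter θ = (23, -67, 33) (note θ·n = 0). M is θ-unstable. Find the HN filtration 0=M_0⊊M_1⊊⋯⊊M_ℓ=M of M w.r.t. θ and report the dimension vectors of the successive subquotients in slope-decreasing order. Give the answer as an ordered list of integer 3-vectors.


Barcode: M ≅ I[1,1]^2, I[1,3], I[2,3]^2, I[3,3]. HN layers by μ_θ (4 steps, strictly decreasing):
  μ^(1)=33; μ^(2)=23; μ^(3)=-22; μ^(4)=-67

((0, 0, 4); (2, 0, 0); (1, 1, 0); (0, 2, 0))


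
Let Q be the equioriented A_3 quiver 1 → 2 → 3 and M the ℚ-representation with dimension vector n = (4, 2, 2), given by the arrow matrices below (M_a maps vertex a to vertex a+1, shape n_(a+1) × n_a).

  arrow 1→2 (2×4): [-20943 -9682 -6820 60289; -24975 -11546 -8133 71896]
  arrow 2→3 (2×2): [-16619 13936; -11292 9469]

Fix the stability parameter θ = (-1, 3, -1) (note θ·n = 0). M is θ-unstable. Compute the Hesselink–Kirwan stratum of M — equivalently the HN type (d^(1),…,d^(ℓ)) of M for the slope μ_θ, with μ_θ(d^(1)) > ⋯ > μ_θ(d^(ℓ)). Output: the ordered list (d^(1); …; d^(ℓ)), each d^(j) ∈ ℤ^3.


Interval decomposition of M: I[1,1]^2, I[1,3]^2.
HN type (ℓ=2): μ^(1)=1; μ^(2)=-1

((0, 2, 2); (4, 0, 0))


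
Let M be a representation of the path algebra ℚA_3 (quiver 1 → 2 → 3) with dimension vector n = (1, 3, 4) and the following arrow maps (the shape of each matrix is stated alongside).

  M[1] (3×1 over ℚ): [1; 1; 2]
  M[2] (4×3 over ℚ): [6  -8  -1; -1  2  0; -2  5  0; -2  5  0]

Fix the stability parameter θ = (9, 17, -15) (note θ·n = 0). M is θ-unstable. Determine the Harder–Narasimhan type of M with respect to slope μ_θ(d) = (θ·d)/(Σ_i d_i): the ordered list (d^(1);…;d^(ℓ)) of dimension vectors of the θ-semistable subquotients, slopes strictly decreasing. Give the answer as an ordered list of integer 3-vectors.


Barcode: M ≅ I[1,3], I[2,3]^2, I[3,3]. HN layers by μ_θ (3 steps, strictly decreasing):
  μ^(1)=11/3; μ^(2)=1; μ^(3)=-15

((1, 1, 1); (0, 2, 2); (0, 0, 1))


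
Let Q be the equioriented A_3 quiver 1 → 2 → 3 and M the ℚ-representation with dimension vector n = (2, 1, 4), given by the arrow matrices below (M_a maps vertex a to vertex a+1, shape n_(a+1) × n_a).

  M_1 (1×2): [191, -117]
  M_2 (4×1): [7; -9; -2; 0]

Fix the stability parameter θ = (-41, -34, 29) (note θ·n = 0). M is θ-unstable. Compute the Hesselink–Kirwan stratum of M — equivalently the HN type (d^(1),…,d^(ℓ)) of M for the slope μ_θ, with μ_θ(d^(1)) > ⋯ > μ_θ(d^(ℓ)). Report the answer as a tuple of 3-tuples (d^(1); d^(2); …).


Barcode: M ≅ I[1,1], I[1,3], I[3,3]^3. HN layers by μ_θ (3 steps, strictly decreasing):
  μ^(1)=29; μ^(2)=-34; μ^(3)=-41

((0, 0, 4); (0, 1, 0); (2, 0, 0))


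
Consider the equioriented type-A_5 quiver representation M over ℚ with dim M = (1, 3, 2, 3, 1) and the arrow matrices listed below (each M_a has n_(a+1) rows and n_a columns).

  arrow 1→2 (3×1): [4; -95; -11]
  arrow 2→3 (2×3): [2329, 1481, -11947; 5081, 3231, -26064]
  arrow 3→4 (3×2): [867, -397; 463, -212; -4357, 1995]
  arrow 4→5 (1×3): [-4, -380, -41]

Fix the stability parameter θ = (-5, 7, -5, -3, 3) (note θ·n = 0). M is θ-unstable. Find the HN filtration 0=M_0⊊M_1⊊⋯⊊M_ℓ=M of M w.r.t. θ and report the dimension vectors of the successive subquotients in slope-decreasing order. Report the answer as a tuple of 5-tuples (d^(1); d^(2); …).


Barcode: M ≅ I[1,5], I[2,2], I[2,4], I[4,4]. HN layers by μ_θ (5 steps, strictly decreasing):
  μ^(1)=7; μ^(2)=3; μ^(3)=-1/3; μ^(4)=-3; μ^(5)=-5

((0, 1, 0, 0, 0); (0, 0, 0, 0, 1); (0, 2, 2, 2, 0); (0, 0, 0, 1, 0); (1, 0, 0, 0, 0))


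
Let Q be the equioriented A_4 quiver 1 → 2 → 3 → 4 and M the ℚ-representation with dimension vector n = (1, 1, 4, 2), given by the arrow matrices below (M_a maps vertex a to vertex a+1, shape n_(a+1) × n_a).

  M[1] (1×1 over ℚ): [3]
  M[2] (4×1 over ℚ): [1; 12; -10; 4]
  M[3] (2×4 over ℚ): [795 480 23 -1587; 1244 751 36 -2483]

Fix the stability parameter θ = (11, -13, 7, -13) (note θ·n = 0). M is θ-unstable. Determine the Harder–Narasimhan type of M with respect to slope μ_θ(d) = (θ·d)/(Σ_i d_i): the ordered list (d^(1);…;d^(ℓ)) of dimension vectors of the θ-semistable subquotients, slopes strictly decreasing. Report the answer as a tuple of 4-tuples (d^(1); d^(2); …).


Barcode: M ≅ I[1,4], I[3,3]^2, I[3,4]. HN layers by μ_θ (3 steps, strictly decreasing):
  μ^(1)=7; μ^(2)=-2; μ^(3)=-3

((0, 0, 2, 0); (1, 1, 1, 1); (0, 0, 1, 1))
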